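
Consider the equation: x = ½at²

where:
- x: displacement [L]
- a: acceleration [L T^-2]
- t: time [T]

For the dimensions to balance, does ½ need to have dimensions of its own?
No

x has dimensions [L] and at² already has dimensions [L], so the equation balances without ½ contributing any dimensions. ½ is a pure (dimensionless) number; changing or removing it would not affect dimensional consistency.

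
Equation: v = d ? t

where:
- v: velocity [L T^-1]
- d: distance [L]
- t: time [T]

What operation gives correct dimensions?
division (÷): v = d ÷ t

v [L T^-1]; d [L]; t [T].
d × t → [L T] ✗
d ÷ t → [L T^-1] ✓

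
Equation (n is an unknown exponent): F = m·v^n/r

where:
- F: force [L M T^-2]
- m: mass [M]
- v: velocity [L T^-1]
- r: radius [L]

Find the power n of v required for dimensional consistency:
n = 2

F has dimensions [L M T^-2]; v has dimensions [L T^-1].
The rest of the RHS has dimensions [L^-1 M], so v^n must supply [L^2 T^-2].
With n = 2: m·v^2/r has dimensions [L M T^-2], matching the LHS ✓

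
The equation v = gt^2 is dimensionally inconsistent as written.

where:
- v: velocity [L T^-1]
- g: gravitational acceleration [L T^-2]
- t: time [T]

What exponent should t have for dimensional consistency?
The exponent of t should be 1: v = gt

The LHS v has dimensions [L T^-1]; t has dimensions [T].
As written, the RHS gt^2 (exponent 2 on t) has dimensions [L], which does not match.
With exponent 1, the RHS gt has dimensions [L T^-1], matching the LHS.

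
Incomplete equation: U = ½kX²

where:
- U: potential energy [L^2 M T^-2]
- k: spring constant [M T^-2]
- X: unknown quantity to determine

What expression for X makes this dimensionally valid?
X = x (displacement), dimensions [L]

U has dimensions [L^2 M T^-2]; the rest of the RHS (½k) has dimensions [M T^-2].
So X² must have dimensions [L^2], i.e. X has dimensions [L] — X = x (displacement).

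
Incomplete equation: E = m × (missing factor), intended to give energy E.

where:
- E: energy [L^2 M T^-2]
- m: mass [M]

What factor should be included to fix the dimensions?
v² (velocity squared), dimensions [L^2 T^-2]

E has dimensions [L^2 M T^-2] and m has dimensions [M].
The missing factor must have dimensions [L^2 M T^-2] / [M] = [L^2 T^-2], i.e. velocity squared (v²).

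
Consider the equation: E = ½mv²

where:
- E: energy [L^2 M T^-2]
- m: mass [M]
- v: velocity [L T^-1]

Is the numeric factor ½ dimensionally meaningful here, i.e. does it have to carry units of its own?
No

E has dimensions [L^2 M T^-2] and mv² already has dimensions [L^2 M T^-2], so the equation balances without ½ contributing any dimensions. ½ is a pure (dimensionless) number; changing or removing it would not affect dimensional consistency.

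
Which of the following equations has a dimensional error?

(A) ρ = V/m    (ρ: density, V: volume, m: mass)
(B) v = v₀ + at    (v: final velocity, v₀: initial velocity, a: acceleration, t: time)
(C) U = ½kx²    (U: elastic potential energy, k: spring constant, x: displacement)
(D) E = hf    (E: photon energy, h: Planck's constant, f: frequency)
(A) ρ = V/m

The equation (A) ρ = V/m is dimensionally incorrect.

LHS (ρ): [L^-3 M]
RHS (V/m): [L^3 M^-1] ✗

The dimensions do not match. The other three equations balance.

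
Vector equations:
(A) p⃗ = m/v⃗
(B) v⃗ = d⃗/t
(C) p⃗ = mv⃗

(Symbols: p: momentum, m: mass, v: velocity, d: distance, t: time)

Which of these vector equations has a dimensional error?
(A) p⃗ = m/v⃗

(A) p⃗ = m/v⃗: LHS [L M T^-1], RHS [L^-1 M T] ✗ — momentum is mass times velocity; should be mv⃗ (and division by a vector is undefined)
(B) v⃗ = d⃗/t: LHS [L T^-1], RHS [L T^-1] ✓ — displacement (vector) divided by time (scalar)
(C) p⃗ = mv⃗: LHS [L M T^-1], RHS [L M T^-1] ✓ — mass (scalar) times velocity (vector)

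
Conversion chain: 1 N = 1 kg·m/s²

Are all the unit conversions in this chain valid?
The chain is correct (no errors).

Correct: Newton is defined as kg·m/s²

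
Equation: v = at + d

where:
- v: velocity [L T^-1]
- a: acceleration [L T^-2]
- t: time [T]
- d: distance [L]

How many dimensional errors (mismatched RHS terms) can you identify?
1

LHS v: [L T^-1]
- at: [L T^-1] ✓
- d: [L] ✗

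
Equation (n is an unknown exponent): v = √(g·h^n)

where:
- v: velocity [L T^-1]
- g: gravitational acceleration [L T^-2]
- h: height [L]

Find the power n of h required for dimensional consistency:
n = 1

v has dimensions [L T^-1]; h has dimensions [L].
With n = 1: √(g·h^1) has dimensions [L T^-1], matching the LHS ✓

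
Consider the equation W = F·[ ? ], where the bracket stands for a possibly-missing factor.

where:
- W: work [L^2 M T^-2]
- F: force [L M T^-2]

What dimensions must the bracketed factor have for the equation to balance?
[L] — length (e.g. a distance d)

W has dimensions [L^2 M T^-2]; F has dimensions [L M T^-2].
The bracketed factor must supply [L^2 M T^-2] / [L M T^-2] = [L].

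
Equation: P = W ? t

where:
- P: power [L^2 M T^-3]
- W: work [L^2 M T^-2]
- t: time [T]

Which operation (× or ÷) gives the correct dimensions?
division (÷): P = W ÷ t

P [L^2 M T^-3]; W [L^2 M T^-2]; t [T].
W × t → [L^2 M T^-1] ✗
W ÷ t → [L^2 M T^-3] ✓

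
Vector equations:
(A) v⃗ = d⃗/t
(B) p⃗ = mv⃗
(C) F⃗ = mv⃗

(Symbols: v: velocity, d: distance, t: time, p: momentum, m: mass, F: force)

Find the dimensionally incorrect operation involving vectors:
(C) F⃗ = mv⃗

(A) v⃗ = d⃗/t: LHS [L T^-1], RHS [L T^-1] ✓ — displacement (vector) divided by time (scalar)
(B) p⃗ = mv⃗: LHS [L M T^-1], RHS [L M T^-1] ✓ — mass (scalar) times velocity (vector)
(C) F⃗ = mv⃗: LHS [L M T^-2], RHS [L M T^-1] ✗ — mass times velocity is momentum, not force; should be ma⃗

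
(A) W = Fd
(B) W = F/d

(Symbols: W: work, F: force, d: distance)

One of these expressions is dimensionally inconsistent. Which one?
(B)

(A) W = Fd: LHS [L^2 M T^-2], RHS [L^2 M T^-2] ✓
(B) W = F/d: LHS [L^2 M T^-2], RHS [M T^-2] ✗

Expression (B) W = F/d is dimensionally incorrect.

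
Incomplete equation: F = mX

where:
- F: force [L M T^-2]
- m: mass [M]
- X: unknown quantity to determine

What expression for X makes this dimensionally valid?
X = a (acceleration), dimensions [L T^-2]

F has dimensions [L M T^-2]; the rest of the RHS (m) has dimensions [M].
So X must have dimensions [L T^-2] — X = a (acceleration).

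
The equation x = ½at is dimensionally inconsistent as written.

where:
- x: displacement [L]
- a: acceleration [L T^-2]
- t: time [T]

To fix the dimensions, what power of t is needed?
The exponent of t should be 2: x = ½at^2

The LHS x has dimensions [L]; t has dimensions [T].
As written, the RHS ½at (exponent 1 on t) has dimensions [L T^-1], which does not match.
With exponent 2, the RHS ½at^2 has dimensions [L], matching the LHS.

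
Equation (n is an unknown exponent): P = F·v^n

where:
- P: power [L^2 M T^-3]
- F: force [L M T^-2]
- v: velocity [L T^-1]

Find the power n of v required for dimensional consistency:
n = 1

P has dimensions [L^2 M T^-3]; v has dimensions [L T^-1].
The rest of the RHS has dimensions [L M T^-2], so v^n must supply [L T^-1].
With n = 1: F·v^1 has dimensions [L^2 M T^-3], matching the LHS ✓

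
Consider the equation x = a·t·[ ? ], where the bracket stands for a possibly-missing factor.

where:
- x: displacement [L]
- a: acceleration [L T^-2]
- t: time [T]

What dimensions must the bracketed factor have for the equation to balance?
[T] — time (e.g. t)

x has dimensions [L]; a·t has dimensions [L T^-1].
The bracketed factor must supply [L] / [L T^-1] = [T].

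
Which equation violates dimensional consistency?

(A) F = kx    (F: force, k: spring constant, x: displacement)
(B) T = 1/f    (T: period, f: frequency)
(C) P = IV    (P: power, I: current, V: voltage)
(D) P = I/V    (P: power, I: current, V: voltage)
(D) P = I/V

The equation (D) P = I/V is dimensionally incorrect.

LHS (P): [L^2 M T^-3]
RHS (I/V): [I^2 L^-2 M^-1 T^3] ✗

The dimensions do not match. The other three equations balance.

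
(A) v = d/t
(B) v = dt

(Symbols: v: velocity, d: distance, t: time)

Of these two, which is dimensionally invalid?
(B)

(A) v = d/t: LHS [L T^-1], RHS [L T^-1] ✓
(B) v = dt: LHS [L T^-1], RHS [L T] ✗

Expression (B) v = dt is dimensionally incorrect.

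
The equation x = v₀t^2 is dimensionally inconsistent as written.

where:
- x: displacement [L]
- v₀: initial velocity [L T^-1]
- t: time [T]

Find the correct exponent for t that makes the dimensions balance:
The exponent of t should be 1: x = v₀t

The LHS x has dimensions [L]; t has dimensions [T].
As written, the RHS v₀t^2 (exponent 2 on t) has dimensions [L T], which does not match.
With exponent 1, the RHS v₀t has dimensions [L], matching the LHS.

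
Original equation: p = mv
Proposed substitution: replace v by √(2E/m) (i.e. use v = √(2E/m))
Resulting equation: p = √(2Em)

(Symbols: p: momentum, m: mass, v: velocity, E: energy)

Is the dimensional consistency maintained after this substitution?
Yes

[v] = [L T^-1] and [√(2E/m)] = [L T^-1]. These match, so the substitution replaces a quantity by one of the same dimensions and the result p = √(2Em) has LHS [L M T^-1] vs RHS [L M T^-1] — still consistent.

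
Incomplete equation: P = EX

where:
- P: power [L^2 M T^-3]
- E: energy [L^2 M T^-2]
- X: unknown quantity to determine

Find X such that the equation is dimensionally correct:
X = f (inverse time / frequency (1/t)), dimensions [T^-1]

P has dimensions [L^2 M T^-3]; the rest of the RHS (E) has dimensions [L^2 M T^-2].
So X must have dimensions [T^-1] — X = f (inverse time / frequency (1/t)).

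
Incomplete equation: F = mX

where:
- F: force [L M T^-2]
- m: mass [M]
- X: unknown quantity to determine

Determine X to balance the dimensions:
X = a (acceleration), dimensions [L T^-2]

F has dimensions [L M T^-2]; the rest of the RHS (m) has dimensions [M].
So X must have dimensions [L T^-2] — X = a (acceleration).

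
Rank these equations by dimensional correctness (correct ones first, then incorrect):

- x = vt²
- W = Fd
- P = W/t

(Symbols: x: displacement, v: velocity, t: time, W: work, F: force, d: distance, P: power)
Dimensionally correct: W = Fd, P = W/t
Dimensionally incorrect: x = vt²
Ordered (correct first, then incorrect): W = Fd, P = W/t, x = vt²

- x = vt²: LHS [L], RHS [L T] → incorrect ✗
- W = Fd: LHS [L^2 M T^-2], RHS [L^2 M T^-2] → correct ✓
- P = W/t: LHS [L^2 M T^-3], RHS [L^2 M T^-3] → correct ✓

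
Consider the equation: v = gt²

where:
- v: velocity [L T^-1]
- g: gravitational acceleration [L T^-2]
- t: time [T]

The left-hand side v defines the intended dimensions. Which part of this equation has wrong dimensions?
The right-hand side term gt²

v has dimensions [L T^-1], but gt² has dimensions [L], so the term gt² is dimensionally wrong for v.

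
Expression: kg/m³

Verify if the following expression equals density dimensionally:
Yes

The expression kg/m³ has dimensions [L^-3 M], which is exactly density [L^-3 M].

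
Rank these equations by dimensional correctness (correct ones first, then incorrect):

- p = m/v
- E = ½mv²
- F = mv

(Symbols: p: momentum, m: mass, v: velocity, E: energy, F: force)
Dimensionally correct: E = ½mv²
Dimensionally incorrect: p = m/v, F = mv
Ordered (correct first, then incorrect): E = ½mv², p = m/v, F = mv

- p = m/v: LHS [L M T^-1], RHS [L^-1 M T] → incorrect ✗
- E = ½mv²: LHS [L^2 M T^-2], RHS [L^2 M T^-2] → correct ✓
- F = mv: LHS [L M T^-2], RHS [L M T^-1] → incorrect ✗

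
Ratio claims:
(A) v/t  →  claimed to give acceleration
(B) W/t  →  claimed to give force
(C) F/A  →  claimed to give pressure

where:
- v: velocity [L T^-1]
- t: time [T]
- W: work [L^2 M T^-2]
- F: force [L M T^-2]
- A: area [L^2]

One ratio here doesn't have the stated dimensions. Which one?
(B) W/t does not give force

(A) v/t: [L T^-2] = acceleration [L T^-2] ✓
(B) W/t: [L^2 M T^-3] ≠ force [L M T^-2] ✗
(C) F/A: [L^-1 M T^-2] = pressure [L^-1 M T^-2] ✓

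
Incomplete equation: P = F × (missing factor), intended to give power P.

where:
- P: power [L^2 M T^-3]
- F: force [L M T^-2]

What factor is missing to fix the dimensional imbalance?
v (velocity), dimensions [L T^-1]

P has dimensions [L^2 M T^-3] and F has dimensions [L M T^-2].
The missing factor must have dimensions [L^2 M T^-3] / [L M T^-2] = [L T^-1], i.e. velocity (v).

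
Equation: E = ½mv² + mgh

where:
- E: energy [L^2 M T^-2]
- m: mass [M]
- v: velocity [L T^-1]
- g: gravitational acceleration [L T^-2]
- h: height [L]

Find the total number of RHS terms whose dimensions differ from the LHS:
0

LHS E: [L^2 M T^-2]
- ½mv²: [L^2 M T^-2] ✓
- mgh: [L^2 M T^-2] ✓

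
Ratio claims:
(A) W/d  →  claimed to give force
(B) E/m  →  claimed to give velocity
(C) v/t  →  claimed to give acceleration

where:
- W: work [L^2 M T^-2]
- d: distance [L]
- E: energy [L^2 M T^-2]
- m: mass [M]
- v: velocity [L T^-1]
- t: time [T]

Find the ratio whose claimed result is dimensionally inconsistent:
(B) E/m does not give velocity

(A) W/d: [L M T^-2] = force [L M T^-2] ✓
(B) E/m: [L^2 T^-2] ≠ velocity [L T^-1] ✗
(C) v/t: [L T^-2] = acceleration [L T^-2] ✓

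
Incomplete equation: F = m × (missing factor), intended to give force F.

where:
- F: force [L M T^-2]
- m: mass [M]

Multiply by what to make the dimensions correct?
a (acceleration), dimensions [L T^-2]

F has dimensions [L M T^-2] and m has dimensions [M].
The missing factor must have dimensions [L M T^-2] / [M] = [L T^-2], i.e. acceleration (a).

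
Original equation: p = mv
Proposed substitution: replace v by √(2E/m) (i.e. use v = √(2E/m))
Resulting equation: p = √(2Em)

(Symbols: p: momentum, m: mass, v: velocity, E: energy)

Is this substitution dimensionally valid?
Yes

[v] = [L T^-1] and [√(2E/m)] = [L T^-1]. These match, so the substitution replaces a quantity by one of the same dimensions and the result p = √(2Em) has LHS [L M T^-1] vs RHS [L M T^-1] — still consistent.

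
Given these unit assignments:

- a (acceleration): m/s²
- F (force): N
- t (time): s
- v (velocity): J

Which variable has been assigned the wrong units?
v

The variable v (velocity) should have units m/s, not J.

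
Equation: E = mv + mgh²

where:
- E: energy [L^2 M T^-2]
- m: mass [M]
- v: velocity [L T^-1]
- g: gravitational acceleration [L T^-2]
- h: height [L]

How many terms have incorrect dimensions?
2

LHS E: [L^2 M T^-2]
- mv: [L M T^-1] ✗
- mgh²: [L^3 M T^-2] ✗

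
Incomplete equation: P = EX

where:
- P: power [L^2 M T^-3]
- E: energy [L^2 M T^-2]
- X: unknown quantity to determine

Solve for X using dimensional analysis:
X = f (inverse time / frequency (1/t)), dimensions [T^-1]

P has dimensions [L^2 M T^-3]; the rest of the RHS (E) has dimensions [L^2 M T^-2].
So X must have dimensions [T^-1] — X = f (inverse time / frequency (1/t)).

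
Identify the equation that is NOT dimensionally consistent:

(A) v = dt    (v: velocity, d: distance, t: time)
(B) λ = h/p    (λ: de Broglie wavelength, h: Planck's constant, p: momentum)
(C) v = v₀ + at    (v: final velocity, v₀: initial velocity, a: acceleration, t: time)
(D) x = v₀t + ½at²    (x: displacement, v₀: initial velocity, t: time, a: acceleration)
(A) v = dt

The equation (A) v = dt is dimensionally incorrect.

LHS (v): [L T^-1]
RHS (dt): [L T] ✗

The dimensions do not match. The other three equations balance.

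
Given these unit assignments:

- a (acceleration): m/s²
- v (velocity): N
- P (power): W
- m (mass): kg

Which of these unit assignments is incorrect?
v

The variable v (velocity) should have units m/s, not N.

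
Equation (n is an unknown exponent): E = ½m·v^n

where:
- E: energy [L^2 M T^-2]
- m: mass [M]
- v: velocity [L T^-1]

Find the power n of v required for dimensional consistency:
n = 2

E has dimensions [L^2 M T^-2]; v has dimensions [L T^-1].
The rest of the RHS has dimensions [M], so v^n must supply [L^2 T^-2].
With n = 2: ½m·v^2 has dimensions [L^2 M T^-2], matching the LHS ✓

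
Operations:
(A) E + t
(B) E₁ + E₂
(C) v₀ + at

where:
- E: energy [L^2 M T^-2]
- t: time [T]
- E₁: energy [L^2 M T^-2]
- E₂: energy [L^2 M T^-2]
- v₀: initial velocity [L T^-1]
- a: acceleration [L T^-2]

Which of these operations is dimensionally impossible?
(A) E + t

(A) E + t: E [L^2 M T^-2] and t [T] — different dimensions cannot be added/subtracted ✗
(B) E₁ + E₂: E₁ [L^2 M T^-2] and E₂ [L^2 M T^-2] — same dimensions ✓
(C) v₀ + at: v₀ [L T^-1] and at [L T^-1] — same dimensions ✓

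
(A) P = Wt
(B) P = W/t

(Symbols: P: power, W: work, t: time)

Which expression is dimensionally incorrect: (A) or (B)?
(A)

(A) P = Wt: LHS [L^2 M T^-3], RHS [L^2 M T^-1] ✗
(B) P = W/t: LHS [L^2 M T^-3], RHS [L^2 M T^-3] ✓

Expression (A) P = Wt is dimensionally incorrect.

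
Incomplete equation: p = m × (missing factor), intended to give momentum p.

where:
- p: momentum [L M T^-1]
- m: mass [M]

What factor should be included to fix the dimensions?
v (velocity), dimensions [L T^-1]

p has dimensions [L M T^-1] and m has dimensions [M].
The missing factor must have dimensions [L M T^-1] / [M] = [L T^-1], i.e. velocity (v).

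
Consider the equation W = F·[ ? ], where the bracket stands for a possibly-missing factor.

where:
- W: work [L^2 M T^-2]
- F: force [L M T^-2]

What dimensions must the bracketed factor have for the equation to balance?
[L] — length (e.g. a distance d)

W has dimensions [L^2 M T^-2]; F has dimensions [L M T^-2].
The bracketed factor must supply [L^2 M T^-2] / [L M T^-2] = [L].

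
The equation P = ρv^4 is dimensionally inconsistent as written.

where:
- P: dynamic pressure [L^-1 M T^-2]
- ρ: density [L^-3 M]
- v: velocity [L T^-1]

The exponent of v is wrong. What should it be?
The exponent of v should be 2: P = ρv^2

The LHS P has dimensions [L^-1 M T^-2]; v has dimensions [L T^-1].
As written, the RHS ρv^4 (exponent 4 on v) has dimensions [L M T^-4], which does not match.
With exponent 2, the RHS ρv^2 has dimensions [L^-1 M T^-2], matching the LHS.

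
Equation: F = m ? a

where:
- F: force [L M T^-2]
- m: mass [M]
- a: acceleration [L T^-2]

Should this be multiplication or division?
multiplication (×): F = m × a

F [L M T^-2]; m [M]; a [L T^-2].
m × a → [L M T^-2] ✓
m ÷ a → [L^-1 M T^2] ✗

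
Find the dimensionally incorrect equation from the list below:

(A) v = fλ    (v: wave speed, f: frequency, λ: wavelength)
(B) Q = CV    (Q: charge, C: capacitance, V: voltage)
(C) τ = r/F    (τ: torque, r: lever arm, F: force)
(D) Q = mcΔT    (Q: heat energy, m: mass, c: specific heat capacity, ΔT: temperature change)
(C) τ = r/F

The equation (C) τ = r/F is dimensionally incorrect.

LHS (τ): [L^2 M T^-2]
RHS (r/F): [M^-1 T^2] ✗

The dimensions do not match. The other three equations balance.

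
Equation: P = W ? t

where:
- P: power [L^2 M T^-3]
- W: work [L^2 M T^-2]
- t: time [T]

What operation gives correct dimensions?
division (÷): P = W ÷ t

P [L^2 M T^-3]; W [L^2 M T^-2]; t [T].
W × t → [L^2 M T^-1] ✗
W ÷ t → [L^2 M T^-3] ✓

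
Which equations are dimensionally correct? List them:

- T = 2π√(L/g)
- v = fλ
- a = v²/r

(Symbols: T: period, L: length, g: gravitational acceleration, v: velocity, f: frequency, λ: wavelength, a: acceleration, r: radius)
Dimensionally correct: T = 2π√(L/g), v = fλ, a = v²/r
Dimensionally incorrect: none
Ordered (correct first, then incorrect): T = 2π√(L/g), v = fλ, a = v²/r

- T = 2π√(L/g): LHS [T], RHS [T] → correct ✓
- v = fλ: LHS [L T^-1], RHS [L T^-1] → correct ✓
- a = v²/r: LHS [L T^-2], RHS [L T^-2] → correct ✓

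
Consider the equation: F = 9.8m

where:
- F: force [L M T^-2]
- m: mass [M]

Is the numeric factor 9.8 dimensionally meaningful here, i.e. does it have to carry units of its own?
Yes

F has dimensions [L M T^-2], while m alone has dimensions [M]. For the equation to balance, the factor 9.8 must carry dimensions [L T^-2] — it is a dimensional constant (a numerical value of a physical quantity with its units suppressed), not a pure number.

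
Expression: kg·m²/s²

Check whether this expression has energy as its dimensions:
Yes

The expression kg·m²/s² has dimensions [L^2 M T^-2], which is exactly energy [L^2 M T^-2].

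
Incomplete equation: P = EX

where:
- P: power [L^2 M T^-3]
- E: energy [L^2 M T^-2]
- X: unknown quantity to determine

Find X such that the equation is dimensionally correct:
X = f (inverse time / frequency (1/t)), dimensions [T^-1]

P has dimensions [L^2 M T^-3]; the rest of the RHS (E) has dimensions [L^2 M T^-2].
So X must have dimensions [T^-1] — X = f (inverse time / frequency (1/t)).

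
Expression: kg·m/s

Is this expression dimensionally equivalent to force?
No

The expression kg·m/s has dimensions [L M T^-1], but force has dimensions [L M T^-2].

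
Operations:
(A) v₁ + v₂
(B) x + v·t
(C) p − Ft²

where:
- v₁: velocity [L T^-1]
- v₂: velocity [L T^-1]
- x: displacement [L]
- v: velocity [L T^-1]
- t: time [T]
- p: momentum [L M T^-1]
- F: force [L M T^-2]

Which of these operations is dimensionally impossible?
(C) p − Ft²

(A) v₁ + v₂: v₁ [L T^-1] and v₂ [L T^-1] — same dimensions ✓
(B) x + v·t: x [L] and v·t [L] — same dimensions ✓
(C) p − Ft²: p [L M T^-1] and Ft² [L M] — different dimensions cannot be added/subtracted ✗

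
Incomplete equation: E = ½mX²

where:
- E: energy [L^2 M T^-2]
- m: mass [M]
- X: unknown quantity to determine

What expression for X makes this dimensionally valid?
X = v (velocity), dimensions [L T^-1]

E has dimensions [L^2 M T^-2]; the rest of the RHS (½m) has dimensions [M].
So X² must have dimensions [L^2 T^-2], i.e. X has dimensions [L T^-1] — X = v (velocity).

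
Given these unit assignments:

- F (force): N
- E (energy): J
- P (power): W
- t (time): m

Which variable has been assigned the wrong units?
t

The variable t (time) should have units s, not m.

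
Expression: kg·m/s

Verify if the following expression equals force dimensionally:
No

The expression kg·m/s has dimensions [L M T^-1], but force has dimensions [L M T^-2].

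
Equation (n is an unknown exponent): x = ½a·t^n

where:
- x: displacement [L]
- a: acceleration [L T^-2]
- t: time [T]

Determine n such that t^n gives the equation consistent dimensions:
n = 2

x has dimensions [L]; t has dimensions [T].
The rest of the RHS has dimensions [L T^-2], so t^n must supply [T^2].
With n = 2: ½a·t^2 has dimensions [L], matching the LHS ✓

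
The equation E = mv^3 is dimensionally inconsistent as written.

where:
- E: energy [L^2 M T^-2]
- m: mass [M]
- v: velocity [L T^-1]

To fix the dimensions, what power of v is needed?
The exponent of v should be 2: E = mv^2

The LHS E has dimensions [L^2 M T^-2]; v has dimensions [L T^-1].
As written, the RHS mv^3 (exponent 3 on v) has dimensions [L^3 M T^-3], which does not match.
With exponent 2, the RHS mv^2 has dimensions [L^2 M T^-2], matching the LHS.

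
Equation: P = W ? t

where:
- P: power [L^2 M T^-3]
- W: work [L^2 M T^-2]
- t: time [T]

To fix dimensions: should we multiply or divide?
division (÷): P = W ÷ t

P [L^2 M T^-3]; W [L^2 M T^-2]; t [T].
W × t → [L^2 M T^-1] ✗
W ÷ t → [L^2 M T^-3] ✓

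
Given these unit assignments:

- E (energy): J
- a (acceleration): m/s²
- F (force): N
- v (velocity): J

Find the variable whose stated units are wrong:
v

The variable v (velocity) should have units m/s, not J.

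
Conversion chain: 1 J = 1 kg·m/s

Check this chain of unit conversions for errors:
The chain is incorrect (it contains an error).

Incorrect: Joule is kg·m²/s², not kg·m/s (that is momentum)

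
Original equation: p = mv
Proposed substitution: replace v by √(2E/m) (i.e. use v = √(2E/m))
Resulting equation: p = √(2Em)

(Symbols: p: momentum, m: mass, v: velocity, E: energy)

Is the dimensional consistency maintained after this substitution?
Yes

[v] = [L T^-1] and [√(2E/m)] = [L T^-1]. These match, so the substitution replaces a quantity by one of the same dimensions and the result p = √(2Em) has LHS [L M T^-1] vs RHS [L M T^-1] — still consistent.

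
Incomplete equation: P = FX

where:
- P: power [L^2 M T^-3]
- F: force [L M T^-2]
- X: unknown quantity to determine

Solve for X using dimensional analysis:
X = v (velocity), dimensions [L T^-1]

P has dimensions [L^2 M T^-3]; the rest of the RHS (F) has dimensions [L M T^-2].
So X must have dimensions [L T^-1] — X = v (velocity).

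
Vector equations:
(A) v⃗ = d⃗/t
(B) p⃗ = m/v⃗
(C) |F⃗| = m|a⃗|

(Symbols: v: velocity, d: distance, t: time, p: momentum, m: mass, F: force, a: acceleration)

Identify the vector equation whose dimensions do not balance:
(B) p⃗ = m/v⃗

(A) v⃗ = d⃗/t: LHS [L T^-1], RHS [L T^-1] ✓ — displacement (vector) divided by time (scalar)
(B) p⃗ = m/v⃗: LHS [L M T^-1], RHS [L^-1 M T] ✗ — momentum is mass times velocity; should be mv⃗ (and division by a vector is undefined)
(C) |F⃗| = m|a⃗|: LHS [L M T^-2], RHS [L M T^-2] ✓ — magnitudes of vectors are scalars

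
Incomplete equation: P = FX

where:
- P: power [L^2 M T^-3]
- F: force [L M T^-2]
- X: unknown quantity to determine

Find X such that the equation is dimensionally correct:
X = v (velocity), dimensions [L T^-1]

P has dimensions [L^2 M T^-3]; the rest of the RHS (F) has dimensions [L M T^-2].
So X must have dimensions [L T^-1] — X = v (velocity).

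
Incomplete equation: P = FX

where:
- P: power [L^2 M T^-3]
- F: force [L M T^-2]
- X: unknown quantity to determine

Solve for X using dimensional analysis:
X = v (velocity), dimensions [L T^-1]

P has dimensions [L^2 M T^-3]; the rest of the RHS (F) has dimensions [L M T^-2].
So X must have dimensions [L T^-1] — X = v (velocity).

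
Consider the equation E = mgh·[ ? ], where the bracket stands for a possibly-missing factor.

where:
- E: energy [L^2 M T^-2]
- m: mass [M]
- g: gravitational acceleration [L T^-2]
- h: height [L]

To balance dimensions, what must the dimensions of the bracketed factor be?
Nothing is missing — the bracketed factor must be dimensionless.

E has dimensions [L^2 M T^-2] and mgh already has dimensions [L^2 M T^-2], so E = mgh is dimensionally complete.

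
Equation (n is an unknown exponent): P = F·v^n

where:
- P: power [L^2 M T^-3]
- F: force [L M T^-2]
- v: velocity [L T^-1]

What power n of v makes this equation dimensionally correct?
n = 1

P has dimensions [L^2 M T^-3]; v has dimensions [L T^-1].
The rest of the RHS has dimensions [L M T^-2], so v^n must supply [L T^-1].
With n = 1: F·v^1 has dimensions [L^2 M T^-3], matching the LHS ✓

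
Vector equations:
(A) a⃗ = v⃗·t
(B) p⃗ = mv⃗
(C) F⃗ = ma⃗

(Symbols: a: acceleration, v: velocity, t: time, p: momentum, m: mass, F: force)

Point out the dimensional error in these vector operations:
(A) a⃗ = v⃗·t

(A) a⃗ = v⃗·t: LHS [L T^-2], RHS [L] ✗ — acceleration is velocity per time; should be v⃗/t
(B) p⃗ = mv⃗: LHS [L M T^-1], RHS [L M T^-1] ✓ — mass (scalar) times velocity (vector)
(C) F⃗ = ma⃗: LHS [L M T^-2], RHS [L M T^-2] ✓ — Force and acceleration are vectors, mass is a scalar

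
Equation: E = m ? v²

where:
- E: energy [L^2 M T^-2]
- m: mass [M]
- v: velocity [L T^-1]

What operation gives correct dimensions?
multiplication (×): E = m × v²

E [L^2 M T^-2]; m [M]; v² [L^2 T^-2].
m × v² → [L^2 M T^-2] ✓
m ÷ v² → [L^-2 M T^2] ✗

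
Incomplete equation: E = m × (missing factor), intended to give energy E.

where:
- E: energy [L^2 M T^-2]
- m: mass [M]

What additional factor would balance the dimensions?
v² (velocity squared), dimensions [L^2 T^-2]

E has dimensions [L^2 M T^-2] and m has dimensions [M].
The missing factor must have dimensions [L^2 M T^-2] / [M] = [L^2 T^-2], i.e. velocity squared (v²).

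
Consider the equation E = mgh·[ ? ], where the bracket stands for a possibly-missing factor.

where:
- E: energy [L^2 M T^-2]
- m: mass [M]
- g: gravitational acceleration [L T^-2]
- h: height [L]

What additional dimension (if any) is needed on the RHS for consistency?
Nothing is missing — the bracketed factor must be dimensionless.

E has dimensions [L^2 M T^-2] and mgh already has dimensions [L^2 M T^-2], so E = mgh is dimensionally complete.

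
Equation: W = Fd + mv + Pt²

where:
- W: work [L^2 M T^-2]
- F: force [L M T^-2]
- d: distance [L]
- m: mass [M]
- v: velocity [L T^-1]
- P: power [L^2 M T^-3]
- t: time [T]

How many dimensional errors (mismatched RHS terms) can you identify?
2

LHS W: [L^2 M T^-2]
- Fd: [L^2 M T^-2] ✓
- mv: [L M T^-1] ✗
- Pt²: [L^2 M T^-1] ✗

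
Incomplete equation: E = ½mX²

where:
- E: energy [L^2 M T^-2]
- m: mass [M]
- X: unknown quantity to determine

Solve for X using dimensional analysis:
X = v (velocity), dimensions [L T^-1]

E has dimensions [L^2 M T^-2]; the rest of the RHS (½m) has dimensions [M].
So X² must have dimensions [L^2 T^-2], i.e. X has dimensions [L T^-1] — X = v (velocity).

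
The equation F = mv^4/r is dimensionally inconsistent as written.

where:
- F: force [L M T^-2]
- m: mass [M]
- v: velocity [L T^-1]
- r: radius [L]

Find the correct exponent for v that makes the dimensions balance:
The exponent of v should be 2: F = mv^2/r

The LHS F has dimensions [L M T^-2]; v has dimensions [L T^-1].
As written, the RHS mv^4/r (exponent 4 on v) has dimensions [L^3 M T^-4], which does not match.
With exponent 2, the RHS mv^2/r has dimensions [L M T^-2], matching the LHS.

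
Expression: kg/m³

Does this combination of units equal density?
Yes

The expression kg/m³ has dimensions [L^-3 M], which is exactly density [L^-3 M].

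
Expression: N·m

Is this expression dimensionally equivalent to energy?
Yes

The expression N·m has dimensions [L^2 M T^-2], which is exactly energy [L^2 M T^-2].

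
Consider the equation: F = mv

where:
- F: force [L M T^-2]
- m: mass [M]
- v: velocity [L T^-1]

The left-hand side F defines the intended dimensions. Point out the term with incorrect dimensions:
The right-hand side term mv

F has dimensions [L M T^-2], but mv has dimensions [L M T^-1], so the term mv is dimensionally wrong for F.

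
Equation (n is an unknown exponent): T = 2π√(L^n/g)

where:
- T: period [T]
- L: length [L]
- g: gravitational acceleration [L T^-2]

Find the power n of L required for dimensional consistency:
n = 1

T has dimensions [T]; L has dimensions [L].
With n = 1: 2π√(L^1/g) has dimensions [T], matching the LHS ✓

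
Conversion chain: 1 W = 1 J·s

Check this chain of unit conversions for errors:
The chain is incorrect (it contains an error).

Incorrect: Watt is J/s, not J·s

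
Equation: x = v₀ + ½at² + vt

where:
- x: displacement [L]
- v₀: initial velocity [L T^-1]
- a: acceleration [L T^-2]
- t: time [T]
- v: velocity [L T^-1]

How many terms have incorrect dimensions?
1

LHS x: [L]
- v₀: [L T^-1] ✗
- ½at²: [L] ✓
- vt: [L] ✓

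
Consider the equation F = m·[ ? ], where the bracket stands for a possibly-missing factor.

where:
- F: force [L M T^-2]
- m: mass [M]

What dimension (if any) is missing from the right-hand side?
[L T^-2] — acceleration (e.g. a)

F has dimensions [L M T^-2]; m has dimensions [M].
The bracketed factor must supply [L M T^-2] / [M] = [L T^-2].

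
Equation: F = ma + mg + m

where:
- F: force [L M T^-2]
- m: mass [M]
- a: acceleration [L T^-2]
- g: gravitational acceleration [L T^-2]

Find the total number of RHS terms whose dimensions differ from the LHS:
1

LHS F: [L M T^-2]
- ma: [L M T^-2] ✓
- mg: [L M T^-2] ✓
- m: [M] ✗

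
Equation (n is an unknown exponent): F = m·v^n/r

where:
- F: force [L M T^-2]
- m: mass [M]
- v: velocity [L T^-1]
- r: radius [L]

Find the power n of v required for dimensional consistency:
n = 2

F has dimensions [L M T^-2]; v has dimensions [L T^-1].
The rest of the RHS has dimensions [L^-1 M], so v^n must supply [L^2 T^-2].
With n = 2: m·v^2/r has dimensions [L M T^-2], matching the LHS ✓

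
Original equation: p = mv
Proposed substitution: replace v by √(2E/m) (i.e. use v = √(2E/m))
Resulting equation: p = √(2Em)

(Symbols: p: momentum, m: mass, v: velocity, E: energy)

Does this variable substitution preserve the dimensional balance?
Yes

[v] = [L T^-1] and [√(2E/m)] = [L T^-1]. These match, so the substitution replaces a quantity by one of the same dimensions and the result p = √(2Em) has LHS [L M T^-1] vs RHS [L M T^-1] — still consistent.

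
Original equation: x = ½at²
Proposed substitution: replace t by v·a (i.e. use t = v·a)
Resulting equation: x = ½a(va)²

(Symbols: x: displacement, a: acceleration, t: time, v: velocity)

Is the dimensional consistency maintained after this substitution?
No

[t] = [T] and [v·a] = [L^2 T^-3]. These differ, so the substitution replaces a quantity by one of different dimensions and the result x = ½a(va)² has LHS [L] vs RHS [L^5 T^-8] — inconsistent.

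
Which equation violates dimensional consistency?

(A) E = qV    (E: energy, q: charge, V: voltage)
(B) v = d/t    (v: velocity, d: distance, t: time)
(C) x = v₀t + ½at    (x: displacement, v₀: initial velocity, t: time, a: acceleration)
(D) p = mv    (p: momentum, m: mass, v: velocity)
(C) x = v₀t + ½at

The equation (C) x = v₀t + ½at is dimensionally incorrect.

LHS (x): [L]
RHS terms:
  - v₀t: [L] ✓
  - ½at: [L T^-1] ✗ (does not match LHS)

The dimensions do not match. The other three equations balance.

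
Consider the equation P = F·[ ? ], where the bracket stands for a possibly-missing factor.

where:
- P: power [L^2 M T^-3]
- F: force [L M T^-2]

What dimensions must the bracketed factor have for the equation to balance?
[L T^-1] — velocity (e.g. v)

P has dimensions [L^2 M T^-3]; F has dimensions [L M T^-2].
The bracketed factor must supply [L^2 M T^-3] / [L M T^-2] = [L T^-1].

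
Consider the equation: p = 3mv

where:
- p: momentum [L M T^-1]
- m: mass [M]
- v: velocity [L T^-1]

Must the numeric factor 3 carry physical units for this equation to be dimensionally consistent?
No

p has dimensions [L M T^-1] and mv already has dimensions [L M T^-1], so the equation balances without 3 contributing any dimensions. 3 is a pure (dimensionless) number; changing or removing it would not affect dimensional consistency.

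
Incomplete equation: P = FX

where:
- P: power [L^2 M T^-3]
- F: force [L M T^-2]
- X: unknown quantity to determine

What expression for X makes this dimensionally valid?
X = v (velocity), dimensions [L T^-1]

P has dimensions [L^2 M T^-3]; the rest of the RHS (F) has dimensions [L M T^-2].
So X must have dimensions [L T^-1] — X = v (velocity).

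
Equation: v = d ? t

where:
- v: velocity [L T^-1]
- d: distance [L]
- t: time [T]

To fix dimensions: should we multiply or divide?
division (÷): v = d ÷ t

v [L T^-1]; d [L]; t [T].
d × t → [L T] ✗
d ÷ t → [L T^-1] ✓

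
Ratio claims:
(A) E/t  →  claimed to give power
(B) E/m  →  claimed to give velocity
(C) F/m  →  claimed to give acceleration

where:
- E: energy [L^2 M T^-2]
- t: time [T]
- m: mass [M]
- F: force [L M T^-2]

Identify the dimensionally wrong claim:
(B) E/m does not give velocity

(A) E/t: [L^2 M T^-3] = power [L^2 M T^-3] ✓
(B) E/m: [L^2 T^-2] ≠ velocity [L T^-1] ✗
(C) F/m: [L T^-2] = acceleration [L T^-2] ✓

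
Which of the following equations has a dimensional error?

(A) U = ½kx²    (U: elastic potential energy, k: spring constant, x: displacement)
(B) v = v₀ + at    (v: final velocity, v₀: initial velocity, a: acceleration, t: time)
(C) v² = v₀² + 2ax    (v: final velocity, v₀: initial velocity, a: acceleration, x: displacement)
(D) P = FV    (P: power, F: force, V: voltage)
(D) P = FV

The equation (D) P = FV is dimensionally incorrect.

LHS (P): [L^2 M T^-3]
RHS (FV): [I^-1 L^3 M^2 T^-5] ✗

The dimensions do not match. The other three equations balance.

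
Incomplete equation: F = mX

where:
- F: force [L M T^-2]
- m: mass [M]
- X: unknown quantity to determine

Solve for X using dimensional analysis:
X = a (acceleration), dimensions [L T^-2]

F has dimensions [L M T^-2]; the rest of the RHS (m) has dimensions [M].
So X must have dimensions [L T^-2] — X = a (acceleration).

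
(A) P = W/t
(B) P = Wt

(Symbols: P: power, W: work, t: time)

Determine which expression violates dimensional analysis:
(B)

(A) P = W/t: LHS [L^2 M T^-3], RHS [L^2 M T^-3] ✓
(B) P = Wt: LHS [L^2 M T^-3], RHS [L^2 M T^-1] ✗

Expression (B) P = Wt is dimensionally incorrect.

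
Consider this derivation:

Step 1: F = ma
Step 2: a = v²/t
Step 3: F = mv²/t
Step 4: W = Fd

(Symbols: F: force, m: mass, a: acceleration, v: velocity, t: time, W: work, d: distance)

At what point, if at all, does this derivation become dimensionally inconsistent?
Step 2

Step 1: F = ma → LHS [L M T^-2], RHS [L M T^-2] ✓
Step 2: a = v²/t → LHS [L T^-2], RHS [L^2 T^-3] ✗

The first dimensional inconsistency appears in step 2: a = v²/t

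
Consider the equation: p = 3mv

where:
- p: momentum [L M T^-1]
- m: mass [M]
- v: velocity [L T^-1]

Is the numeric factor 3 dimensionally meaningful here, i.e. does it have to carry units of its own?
No

p has dimensions [L M T^-1] and mv already has dimensions [L M T^-1], so the equation balances without 3 contributing any dimensions. 3 is a pure (dimensionless) number; changing or removing it would not affect dimensional consistency.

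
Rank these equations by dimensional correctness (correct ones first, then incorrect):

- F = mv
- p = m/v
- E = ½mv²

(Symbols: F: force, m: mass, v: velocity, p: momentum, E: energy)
Dimensionally correct: E = ½mv²
Dimensionally incorrect: F = mv, p = m/v
Ordered (correct first, then incorrect): E = ½mv², F = mv, p = m/v

- F = mv: LHS [L M T^-2], RHS [L M T^-1] → incorrect ✗
- p = m/v: LHS [L M T^-1], RHS [L^-1 M T] → incorrect ✗
- E = ½mv²: LHS [L^2 M T^-2], RHS [L^2 M T^-2] → correct ✓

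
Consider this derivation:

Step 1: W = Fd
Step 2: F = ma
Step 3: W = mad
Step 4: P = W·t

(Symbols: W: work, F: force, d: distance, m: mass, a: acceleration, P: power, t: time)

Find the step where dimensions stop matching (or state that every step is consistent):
Step 4

Step 1: W = Fd → LHS [L^2 M T^-2], RHS [L^2 M T^-2] ✓
Step 2: F = ma → LHS [L M T^-2], RHS [L M T^-2] ✓
Step 3: W = mad → LHS [L^2 M T^-2], RHS [L^2 M T^-2] ✓
Step 4: P = W·t → LHS [L^2 M T^-3], RHS [L^2 M T^-1] ✗

The first dimensional inconsistency appears in step 4: P = W·t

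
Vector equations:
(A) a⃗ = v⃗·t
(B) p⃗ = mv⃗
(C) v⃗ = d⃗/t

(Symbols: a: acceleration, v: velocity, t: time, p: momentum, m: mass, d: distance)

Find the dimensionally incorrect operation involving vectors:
(A) a⃗ = v⃗·t

(A) a⃗ = v⃗·t: LHS [L T^-2], RHS [L] ✗ — acceleration is velocity per time; should be v⃗/t
(B) p⃗ = mv⃗: LHS [L M T^-1], RHS [L M T^-1] ✓ — mass (scalar) times velocity (vector)
(C) v⃗ = d⃗/t: LHS [L T^-1], RHS [L T^-1] ✓ — displacement (vector) divided by time (scalar)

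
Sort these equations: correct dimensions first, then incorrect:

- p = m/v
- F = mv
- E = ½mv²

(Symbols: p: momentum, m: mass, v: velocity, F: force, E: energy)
Dimensionally correct: E = ½mv²
Dimensionally incorrect: p = m/v, F = mv
Ordered (correct first, then incorrect): E = ½mv², p = m/v, F = mv

- p = m/v: LHS [L M T^-1], RHS [L^-1 M T] → incorrect ✗
- F = mv: LHS [L M T^-2], RHS [L M T^-1] → incorrect ✗
- E = ½mv²: LHS [L^2 M T^-2], RHS [L^2 M T^-2] → correct ✓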